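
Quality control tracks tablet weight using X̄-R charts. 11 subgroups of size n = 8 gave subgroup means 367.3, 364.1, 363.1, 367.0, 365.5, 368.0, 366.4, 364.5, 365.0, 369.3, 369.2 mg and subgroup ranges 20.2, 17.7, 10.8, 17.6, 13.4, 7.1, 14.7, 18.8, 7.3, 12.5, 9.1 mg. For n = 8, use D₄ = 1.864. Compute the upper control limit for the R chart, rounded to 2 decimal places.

25.28

R̄ = (20.2 + 17.7 + 10.8 + 17.6 + 13.4 + 7.1 + 14.7 + 18.8 + 7.3 + 12.5 + 9.1) / 11 = 149.2000 / 11 = 13.5636
UCL_R = D₄·R̄ = 1.864 × 13.5636 = 25.2826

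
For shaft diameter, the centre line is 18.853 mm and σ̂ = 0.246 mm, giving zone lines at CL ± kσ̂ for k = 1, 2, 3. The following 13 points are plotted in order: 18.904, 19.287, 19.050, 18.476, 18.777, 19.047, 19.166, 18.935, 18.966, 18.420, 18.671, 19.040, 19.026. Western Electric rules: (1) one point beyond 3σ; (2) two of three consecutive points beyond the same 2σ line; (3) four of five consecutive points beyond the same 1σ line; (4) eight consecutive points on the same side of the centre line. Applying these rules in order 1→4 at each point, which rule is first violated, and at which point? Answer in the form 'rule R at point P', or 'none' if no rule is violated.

Zone of each point (C = within 1σ̂, B = 1σ̂–2σ̂, A = 2σ̂–3σ̂, * = beyond 3σ̂; sign = side of CL): 1:+C, 2:+B, 3:+C, 4:-B, 5:-C, 6:+C, 7:+B, 8:+C, 9:+C, 10:-B, 11:-C, 12:+C, 13:+C
No rule fires across all 13 points.

none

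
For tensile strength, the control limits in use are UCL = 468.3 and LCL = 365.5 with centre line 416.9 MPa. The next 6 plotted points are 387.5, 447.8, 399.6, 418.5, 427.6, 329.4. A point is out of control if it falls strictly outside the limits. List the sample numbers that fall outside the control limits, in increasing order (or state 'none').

6

Compare each point to [365.5, 468.3]: sample 6 = 329.4 < LCL.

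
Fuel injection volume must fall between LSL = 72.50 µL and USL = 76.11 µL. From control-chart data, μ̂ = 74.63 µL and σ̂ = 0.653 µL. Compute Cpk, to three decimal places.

Cpu = (USL − μ̂) / (3σ̂) = (76.11 − 74.63) / (3 × 0.653) = 0.7555; Cpl = (μ̂ − LSL) / (3σ̂) = (74.63 − 72.50) / (3 × 0.653) = 1.0873; Cpk = min(Cpu, Cpl) = 0.7555

0.755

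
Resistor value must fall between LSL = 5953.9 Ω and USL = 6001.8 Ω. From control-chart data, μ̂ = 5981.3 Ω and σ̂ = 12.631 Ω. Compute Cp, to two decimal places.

0.63

Cp = (USL − LSL) / (6σ̂) = (6001.8 − 5953.9) / (6 × 12.631) = 47.9000 / 75.7860 = 0.6320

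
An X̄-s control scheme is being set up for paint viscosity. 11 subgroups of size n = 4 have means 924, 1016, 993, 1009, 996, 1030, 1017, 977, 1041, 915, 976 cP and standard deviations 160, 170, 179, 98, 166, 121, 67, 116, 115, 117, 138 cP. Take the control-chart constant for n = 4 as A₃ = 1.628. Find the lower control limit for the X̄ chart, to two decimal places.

X̄̄ = (924 + 1016 + 993 + 1009 + 996 + 1030 + 1017 + 977 + 1041 + 915 + 976) / 11 = 990.3636
s̄ = (160 + 170 + 179 + 98 + 166 + 121 + 67 + 116 + 115 + 117 + 138) / 11 = 131.5455
LCL = X̄̄ − A₃·s̄ = 990.3636 − 1.628 × 131.5455 = 776.2076

776.21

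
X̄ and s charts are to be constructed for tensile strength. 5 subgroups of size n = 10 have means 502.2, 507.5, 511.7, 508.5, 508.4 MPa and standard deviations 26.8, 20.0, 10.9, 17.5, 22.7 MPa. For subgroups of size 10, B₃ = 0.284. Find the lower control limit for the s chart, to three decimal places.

s̄ = (26.8 + 20.0 + 10.9 + 17.5 + 22.7) / 5 = 19.5800
LCL_s = B₃·s̄ = 0.284 × 19.5800 = 5.5607

5.561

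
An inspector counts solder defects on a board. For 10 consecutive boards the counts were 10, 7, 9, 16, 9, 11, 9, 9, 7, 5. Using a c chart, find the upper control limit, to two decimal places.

c̄ = (10 + 7 + 9 + 16 + 9 + 11 + 9 + 9 + 7 + 5) / 10 = 92 / 10 = 9.2000
UCL = c̄ + 3√c̄ = 9.2000 + 3 × √9.2000 = 9.2000 + 3 × 3.0332 = 18.2995

18.30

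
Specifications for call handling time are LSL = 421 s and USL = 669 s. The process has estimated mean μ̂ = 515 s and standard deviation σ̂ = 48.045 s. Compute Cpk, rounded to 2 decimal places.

0.65

Cpu = (USL − μ̂) / (3σ̂) = (669 − 515) / (3 × 48.045) = 1.0684; Cpl = (μ̂ − LSL) / (3σ̂) = (515 − 421) / (3 × 48.045) = 0.6522; Cpk = min(Cpu, Cpl) = 0.6522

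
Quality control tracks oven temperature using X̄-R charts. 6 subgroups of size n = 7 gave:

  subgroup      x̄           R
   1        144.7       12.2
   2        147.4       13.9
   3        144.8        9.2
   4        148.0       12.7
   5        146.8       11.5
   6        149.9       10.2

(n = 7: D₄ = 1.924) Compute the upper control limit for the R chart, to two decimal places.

R̄ = (12.2 + 13.9 + 9.2 + 12.7 + 11.5 + 10.2) / 6 = 69.7000 / 6 = 11.6167
UCL_R = D₄·R̄ = 1.924 × 11.6167 = 22.3505

22.35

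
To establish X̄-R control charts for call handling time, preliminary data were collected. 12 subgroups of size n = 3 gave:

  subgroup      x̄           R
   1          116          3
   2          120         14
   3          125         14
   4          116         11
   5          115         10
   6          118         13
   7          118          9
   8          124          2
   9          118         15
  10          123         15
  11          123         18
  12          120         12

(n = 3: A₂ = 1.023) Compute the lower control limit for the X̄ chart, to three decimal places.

108.073

X̄̄ = (116 + 120 + 125 + 116 + 115 + 118 + 118 + 124 + 118 + 123 + 123 + 120) / 12 = 1436.0000 / 12 = 119.6667
R̄ = (3 + 14 + 14 + 11 + 10 + 13 + 9 + 2 + 15 + 15 + 18 + 12) / 12 = 136.0000 / 12 = 11.3333
LCL = X̄̄ − A₂·R̄ = 119.6667 − 1.023 × 11.3333 = 108.0727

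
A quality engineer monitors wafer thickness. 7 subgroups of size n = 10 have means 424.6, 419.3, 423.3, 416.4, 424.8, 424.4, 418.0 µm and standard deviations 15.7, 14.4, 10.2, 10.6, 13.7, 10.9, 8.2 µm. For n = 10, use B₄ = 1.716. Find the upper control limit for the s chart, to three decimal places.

s̄ = (15.7 + 14.4 + 10.2 + 10.6 + 13.7 + 10.9 + 8.2) / 7 = 11.9571
UCL_s = B₄·s̄ = 1.716 × 11.9571 = 20.5185

20.518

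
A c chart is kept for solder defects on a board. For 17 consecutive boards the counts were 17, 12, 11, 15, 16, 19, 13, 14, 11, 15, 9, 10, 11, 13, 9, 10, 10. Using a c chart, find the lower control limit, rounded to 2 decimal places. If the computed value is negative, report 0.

1.98

c̄ = (17 + 12 + 11 + 15 + 16 + 19 + 13 + 14 + 11 + 15 + 9 + 10 + 11 + 13 + 9 + 10 + 10) / 17 = 215 / 17 = 12.6471
LCL = c̄ − 3√c̄ = 12.6471 − 3 × 3.5563 = 1.9782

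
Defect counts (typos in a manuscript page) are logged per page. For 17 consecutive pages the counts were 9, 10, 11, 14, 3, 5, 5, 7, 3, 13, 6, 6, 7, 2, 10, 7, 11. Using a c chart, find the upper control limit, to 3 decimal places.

c̄ = (9 + 10 + 11 + 14 + 3 + 5 + 5 + 7 + 3 + 13 + 6 + 6 + 7 + 2 + 10 + 7 + 11) / 17 = 129 / 17 = 7.5882
UCL = c̄ + 3√c̄ = 7.5882 + 3 × √7.5882 = 7.5882 + 3 × 2.7547 = 15.8523

15.852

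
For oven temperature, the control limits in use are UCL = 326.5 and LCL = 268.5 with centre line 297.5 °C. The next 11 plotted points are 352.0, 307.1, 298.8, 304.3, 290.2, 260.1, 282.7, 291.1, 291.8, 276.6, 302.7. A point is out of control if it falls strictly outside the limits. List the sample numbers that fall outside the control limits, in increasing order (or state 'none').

1, 6

Compare each point to [268.5, 326.5]: sample 1 = 352.0 > UCL; sample 6 = 260.1 < LCL.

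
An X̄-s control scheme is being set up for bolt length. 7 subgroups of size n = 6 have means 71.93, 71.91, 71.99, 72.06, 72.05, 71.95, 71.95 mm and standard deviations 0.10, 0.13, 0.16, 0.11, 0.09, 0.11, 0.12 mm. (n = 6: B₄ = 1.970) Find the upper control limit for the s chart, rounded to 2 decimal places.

0.23

s̄ = (0.10 + 0.13 + 0.16 + 0.11 + 0.09 + 0.11 + 0.12) / 7 = 0.1171
UCL_s = B₄·s̄ = 1.970 × 0.1171 = 0.2308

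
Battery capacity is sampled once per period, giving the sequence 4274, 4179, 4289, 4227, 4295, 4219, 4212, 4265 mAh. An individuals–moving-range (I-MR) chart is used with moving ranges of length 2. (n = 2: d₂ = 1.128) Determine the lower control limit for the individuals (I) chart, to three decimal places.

4066.049

X̄ = (4274 + 4179 + 4289 + 4227 + 4295 + 4219 + 4212 + 4265) / 8 = 4245.0000
Moving ranges: 95, 110, 62, 68, 76, 7, 53; M̄R̄ = 471.0000 / 7 = 67.2857
LCL = X̄ − 3·M̄R̄/d₂ = 4245.0000 − 3 × 67.2857 / 1.128 = 4066.0486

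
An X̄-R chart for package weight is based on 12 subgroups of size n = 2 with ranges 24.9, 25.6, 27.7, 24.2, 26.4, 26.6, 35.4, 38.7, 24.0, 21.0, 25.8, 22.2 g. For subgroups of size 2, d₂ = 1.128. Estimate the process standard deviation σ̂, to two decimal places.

23.83

R̄ = (24.9 + 25.6 + 27.7 + 24.2 + 26.4 + 26.6 + 35.4 + 38.7 + 24.0 + 21.0 + 25.8 + 22.2) / 12 = 26.8750
σ̂ = R̄ / d₂ = 26.8750 / 1.128 = 23.8254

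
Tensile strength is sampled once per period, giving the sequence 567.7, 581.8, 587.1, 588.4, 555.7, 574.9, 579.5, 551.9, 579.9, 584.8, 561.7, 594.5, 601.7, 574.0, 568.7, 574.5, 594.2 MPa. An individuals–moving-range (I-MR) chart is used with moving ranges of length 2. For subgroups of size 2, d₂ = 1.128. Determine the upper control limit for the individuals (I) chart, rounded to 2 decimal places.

X̄ = (567.7 + 581.8 + 587.1 + 588.4 + 555.7 + 574.9 + 579.5 + 551.9 + 579.9 + 584.8 + 561.7 + 594.5 + 601.7 + 574.0 + 568.7 + 574.5 + 594.2) / 17 = 577.7059
Moving ranges: 14.1, 5.3, 1.3, 32.7, 19.2, 4.6, 27.6, 28.0, 4.9, 23.1, 32.8, 7.2, 27.7, 5.3, 5.8, 19.7; M̄R̄ = 259.3000 / 16 = 16.2063
UCL = X̄ + 3·M̄R̄/d₂ = 577.7059 + 3 × 16.2063 / 1.128 = 620.8076

620.81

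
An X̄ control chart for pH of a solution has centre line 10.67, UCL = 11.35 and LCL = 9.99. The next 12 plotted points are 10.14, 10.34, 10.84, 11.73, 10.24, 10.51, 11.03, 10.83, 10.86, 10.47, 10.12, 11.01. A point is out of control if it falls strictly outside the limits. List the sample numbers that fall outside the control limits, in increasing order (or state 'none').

Compare each point to [9.99, 11.35]: sample 4 = 11.73 > UCL.

4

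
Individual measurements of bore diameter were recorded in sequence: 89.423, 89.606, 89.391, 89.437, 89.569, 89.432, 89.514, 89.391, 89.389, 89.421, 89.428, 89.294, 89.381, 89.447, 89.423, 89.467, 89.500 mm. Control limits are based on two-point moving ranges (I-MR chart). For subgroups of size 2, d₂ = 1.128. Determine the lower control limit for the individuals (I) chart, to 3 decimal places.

89.218

X̄ = (89.423 + 89.606 + 89.391 + 89.437 + 89.569 + 89.432 + 89.514 + 89.391 + 89.389 + 89.421 + 89.428 + 89.294 + 89.381 + 89.447 + 89.423 + 89.467 + 89.500) / 17 = 89.4419
Moving ranges: 0.183, 0.215, 0.046, 0.132, 0.137, 0.082, 0.123, 0.002, 0.032, 0.007, 0.134, 0.087, 0.066, 0.024, 0.044, 0.033; M̄R̄ = 1.3470 / 16 = 0.0842
LCL = X̄ − 3·M̄R̄/d₂ = 89.4419 − 3 × 0.0842 / 1.128 = 89.2180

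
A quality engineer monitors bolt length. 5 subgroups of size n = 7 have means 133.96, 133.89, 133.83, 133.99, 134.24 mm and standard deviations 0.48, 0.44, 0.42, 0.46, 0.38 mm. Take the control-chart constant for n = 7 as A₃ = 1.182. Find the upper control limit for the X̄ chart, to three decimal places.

X̄̄ = (133.96 + 133.89 + 133.83 + 133.99 + 134.24) / 5 = 133.9820
s̄ = (0.48 + 0.44 + 0.42 + 0.46 + 0.38) / 5 = 0.4360
UCL = X̄̄ + A₃·s̄ = 133.9820 + 1.182 × 0.4360 = 134.4974

134.497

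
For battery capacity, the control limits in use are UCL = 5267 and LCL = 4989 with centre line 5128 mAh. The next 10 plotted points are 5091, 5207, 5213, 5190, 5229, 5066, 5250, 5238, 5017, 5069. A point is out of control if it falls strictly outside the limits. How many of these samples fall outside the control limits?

0

All 10 points lie within [4989, 5267].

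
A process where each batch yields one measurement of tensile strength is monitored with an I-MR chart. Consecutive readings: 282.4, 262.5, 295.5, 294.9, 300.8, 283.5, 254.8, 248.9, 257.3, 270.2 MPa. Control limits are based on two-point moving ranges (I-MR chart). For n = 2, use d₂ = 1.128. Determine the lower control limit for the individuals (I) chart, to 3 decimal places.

235.896

X̄ = (282.4 + 262.5 + 295.5 + 294.9 + 300.8 + 283.5 + 254.8 + 248.9 + 257.3 + 270.2) / 10 = 275.0800
Moving ranges: 19.9, 33.0, 0.6, 5.9, 17.3, 28.7, 5.9, 8.4, 12.9; M̄R̄ = 132.6000 / 9 = 14.7333
LCL = X̄ − 3·M̄R̄/d₂ = 275.0800 − 3 × 14.7333 / 1.128 = 235.8956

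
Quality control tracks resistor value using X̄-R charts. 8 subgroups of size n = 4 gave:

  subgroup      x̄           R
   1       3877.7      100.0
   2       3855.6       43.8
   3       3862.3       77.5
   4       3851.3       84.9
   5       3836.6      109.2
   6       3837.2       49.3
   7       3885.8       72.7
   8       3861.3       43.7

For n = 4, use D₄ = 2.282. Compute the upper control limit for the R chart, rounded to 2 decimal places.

165.76

R̄ = (100.0 + 43.8 + 77.5 + 84.9 + 109.2 + 49.3 + 72.7 + 43.7) / 8 = 581.1000 / 8 = 72.6375
UCL_R = D₄·R̄ = 2.282 × 72.6375 = 165.7588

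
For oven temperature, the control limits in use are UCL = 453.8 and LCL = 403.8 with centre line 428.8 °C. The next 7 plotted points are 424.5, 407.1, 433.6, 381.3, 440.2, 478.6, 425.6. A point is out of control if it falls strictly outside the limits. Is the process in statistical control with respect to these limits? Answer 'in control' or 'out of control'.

out of control

Compare each point to [403.8, 453.8]: sample 4 = 381.3 < LCL; sample 6 = 478.6 > UCL.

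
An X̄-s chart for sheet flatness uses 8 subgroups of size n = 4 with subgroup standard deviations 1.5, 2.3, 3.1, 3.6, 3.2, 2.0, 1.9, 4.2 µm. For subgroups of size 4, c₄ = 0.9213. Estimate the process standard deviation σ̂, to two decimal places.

s̄ = (1.5 + 2.3 + 3.1 + 3.6 + 3.2 + 2.0 + 1.9 + 4.2) / 8 = 2.7250
σ̂ = s̄ / c₄ = 2.7250 / 0.9213 = 2.9578

2.96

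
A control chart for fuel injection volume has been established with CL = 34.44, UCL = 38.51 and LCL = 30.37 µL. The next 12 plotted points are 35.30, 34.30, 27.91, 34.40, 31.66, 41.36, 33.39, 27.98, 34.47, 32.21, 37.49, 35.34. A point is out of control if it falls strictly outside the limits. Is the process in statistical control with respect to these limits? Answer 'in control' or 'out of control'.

out of control

Compare each point to [30.37, 38.51]: sample 3 = 27.91 < LCL; sample 6 = 41.36 > UCL; sample 8 = 27.98 < LCL.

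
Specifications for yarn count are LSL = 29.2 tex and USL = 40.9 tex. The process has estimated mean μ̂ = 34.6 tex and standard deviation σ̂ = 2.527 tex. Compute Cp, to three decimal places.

0.772

Cp = (USL − LSL) / (6σ̂) = (40.9 − 29.2) / (6 × 2.527) = 11.7000 / 15.1620 = 0.7717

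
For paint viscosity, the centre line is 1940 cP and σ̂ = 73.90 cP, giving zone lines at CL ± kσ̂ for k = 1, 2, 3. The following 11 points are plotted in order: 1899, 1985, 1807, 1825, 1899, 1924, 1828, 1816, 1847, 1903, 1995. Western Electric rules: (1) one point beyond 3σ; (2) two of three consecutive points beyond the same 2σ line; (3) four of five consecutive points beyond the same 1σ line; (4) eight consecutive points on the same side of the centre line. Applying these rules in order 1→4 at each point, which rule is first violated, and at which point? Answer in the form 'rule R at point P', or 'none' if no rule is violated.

Zone of each point (C = within 1σ̂, B = 1σ̂–2σ̂, A = 2σ̂–3σ̂, * = beyond 3σ̂; sign = side of CL): 1:-C, 2:+C, 3:-B, 4:-B, 5:-C, 6:-C, 7:-B, 8:-B, 9:-B, 10:-C, 11:+C
Rule 4 (eight consecutive points on the same side of the centre line) is satisfied at point 10.

rule 4 at point 10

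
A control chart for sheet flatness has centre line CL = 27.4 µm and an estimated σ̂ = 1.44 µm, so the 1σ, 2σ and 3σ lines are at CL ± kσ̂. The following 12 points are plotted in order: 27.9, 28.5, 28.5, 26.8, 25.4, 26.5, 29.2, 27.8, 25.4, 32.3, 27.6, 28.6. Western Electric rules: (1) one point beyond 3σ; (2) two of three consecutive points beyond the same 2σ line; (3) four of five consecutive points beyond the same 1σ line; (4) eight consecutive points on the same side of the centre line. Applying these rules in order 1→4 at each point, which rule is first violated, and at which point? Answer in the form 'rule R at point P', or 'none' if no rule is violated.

Zone of each point (C = within 1σ̂, B = 1σ̂–2σ̂, A = 2σ̂–3σ̂, * = beyond 3σ̂; sign = side of CL): 1:+C, 2:+C, 3:+C, 4:-C, 5:-B, 6:-C, 7:+B, 8:+C, 9:-B, 10:+*, 11:+C, 12:+C
Rule 1 (one point beyond the 3σ limits) is satisfied at point 10.

rule 1 at point 10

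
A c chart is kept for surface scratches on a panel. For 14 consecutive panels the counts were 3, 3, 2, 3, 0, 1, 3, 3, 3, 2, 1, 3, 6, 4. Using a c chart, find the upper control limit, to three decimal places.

7.520

c̄ = (3 + 3 + 2 + 3 + 0 + 1 + 3 + 3 + 3 + 2 + 1 + 3 + 6 + 4) / 14 = 37 / 14 = 2.6429
UCL = c̄ + 3√c̄ = 2.6429 + 3 × √2.6429 = 2.6429 + 3 × 1.6257 = 7.5199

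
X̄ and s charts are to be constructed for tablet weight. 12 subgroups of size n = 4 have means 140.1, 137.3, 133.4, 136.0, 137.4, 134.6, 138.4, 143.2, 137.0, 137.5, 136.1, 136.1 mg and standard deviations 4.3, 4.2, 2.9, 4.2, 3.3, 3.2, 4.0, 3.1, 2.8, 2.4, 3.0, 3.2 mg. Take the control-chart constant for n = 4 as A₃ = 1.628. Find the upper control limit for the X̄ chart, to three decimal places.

X̄̄ = (140.1 + 137.3 + 133.4 + 136.0 + 137.4 + 134.6 + 138.4 + 143.2 + 137.0 + 137.5 + 136.1 + 136.1) / 12 = 137.2583
s̄ = (4.3 + 4.2 + 2.9 + 4.2 + 3.3 + 3.2 + 4.0 + 3.1 + 2.8 + 2.4 + 3.0 + 3.2) / 12 = 3.3833
UCL = X̄̄ + A₃·s̄ = 137.2583 + 1.628 × 3.3833 = 142.7664

142.766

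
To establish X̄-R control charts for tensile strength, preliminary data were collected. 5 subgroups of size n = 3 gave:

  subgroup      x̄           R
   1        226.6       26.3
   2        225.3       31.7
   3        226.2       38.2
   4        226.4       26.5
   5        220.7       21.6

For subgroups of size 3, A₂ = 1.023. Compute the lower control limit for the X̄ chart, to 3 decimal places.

X̄̄ = (226.6 + 225.3 + 226.2 + 226.4 + 220.7) / 5 = 1125.2000 / 5 = 225.0400
R̄ = (26.3 + 31.7 + 38.2 + 26.5 + 21.6) / 5 = 144.3000 / 5 = 28.8600
LCL = X̄̄ − A₂·R̄ = 225.0400 − 1.023 × 28.8600 = 195.5162

195.516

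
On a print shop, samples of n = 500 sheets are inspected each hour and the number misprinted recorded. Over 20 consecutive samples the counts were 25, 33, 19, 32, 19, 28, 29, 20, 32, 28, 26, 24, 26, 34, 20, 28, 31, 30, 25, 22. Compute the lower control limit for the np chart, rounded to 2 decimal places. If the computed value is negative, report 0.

p̄ = Σdᵢ / (k·n) = 531 / (20 × 500) = 0.05310
LCL = np̄ − 3·√(np̄(1−p̄)) = 26.5500 − 3 × 5.0140 = 11.5080

11.51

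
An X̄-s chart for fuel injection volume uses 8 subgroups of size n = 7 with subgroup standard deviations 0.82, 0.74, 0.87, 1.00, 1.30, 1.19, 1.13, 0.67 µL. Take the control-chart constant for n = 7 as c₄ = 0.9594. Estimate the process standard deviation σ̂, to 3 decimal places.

1.006

s̄ = (0.82 + 0.74 + 0.87 + 1.00 + 1.30 + 1.19 + 1.13 + 0.67) / 8 = 0.9650
σ̂ = s̄ / c₄ = 0.9650 / 0.9594 = 1.0058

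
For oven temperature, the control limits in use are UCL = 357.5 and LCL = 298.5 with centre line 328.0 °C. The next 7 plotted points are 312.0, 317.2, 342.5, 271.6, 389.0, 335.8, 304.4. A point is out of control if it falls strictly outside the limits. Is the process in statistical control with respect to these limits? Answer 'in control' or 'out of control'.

out of control

Compare each point to [298.5, 357.5]: sample 4 = 271.6 < LCL; sample 5 = 389.0 > UCL.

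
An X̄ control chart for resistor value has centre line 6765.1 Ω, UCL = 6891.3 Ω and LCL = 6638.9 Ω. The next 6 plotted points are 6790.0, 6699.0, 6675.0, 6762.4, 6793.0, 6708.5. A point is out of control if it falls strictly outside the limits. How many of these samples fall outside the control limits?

All 6 points lie within [6638.9, 6891.3].

0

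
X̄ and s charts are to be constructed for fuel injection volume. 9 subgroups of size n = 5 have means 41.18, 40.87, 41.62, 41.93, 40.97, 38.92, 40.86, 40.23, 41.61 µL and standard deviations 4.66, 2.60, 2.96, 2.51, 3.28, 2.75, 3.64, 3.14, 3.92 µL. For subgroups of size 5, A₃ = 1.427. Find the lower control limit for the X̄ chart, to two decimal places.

X̄̄ = (41.18 + 40.87 + 41.62 + 41.93 + 40.97 + 38.92 + 40.86 + 40.23 + 41.61) / 9 = 40.9100
s̄ = (4.66 + 2.60 + 2.96 + 2.51 + 3.28 + 2.75 + 3.64 + 3.14 + 3.92) / 9 = 3.2733
LCL = X̄̄ − A₃·s̄ = 40.9100 − 1.427 × 3.2733 = 36.2390

36.24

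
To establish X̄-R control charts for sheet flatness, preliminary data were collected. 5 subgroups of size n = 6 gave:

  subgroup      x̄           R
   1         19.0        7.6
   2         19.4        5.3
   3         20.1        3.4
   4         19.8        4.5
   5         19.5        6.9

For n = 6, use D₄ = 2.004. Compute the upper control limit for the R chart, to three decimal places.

11.102

R̄ = (7.6 + 5.3 + 3.4 + 4.5 + 6.9) / 5 = 27.7000 / 5 = 5.5400
UCL_R = D₄·R̄ = 2.004 × 5.5400 = 11.1022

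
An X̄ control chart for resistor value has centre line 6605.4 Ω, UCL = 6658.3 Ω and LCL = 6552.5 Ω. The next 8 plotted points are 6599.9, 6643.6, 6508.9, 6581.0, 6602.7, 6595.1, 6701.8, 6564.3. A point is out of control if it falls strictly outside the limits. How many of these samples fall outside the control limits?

2

Compare each point to [6552.5, 6658.3]: sample 3 = 6508.9 < LCL; sample 7 = 6701.8 > UCL.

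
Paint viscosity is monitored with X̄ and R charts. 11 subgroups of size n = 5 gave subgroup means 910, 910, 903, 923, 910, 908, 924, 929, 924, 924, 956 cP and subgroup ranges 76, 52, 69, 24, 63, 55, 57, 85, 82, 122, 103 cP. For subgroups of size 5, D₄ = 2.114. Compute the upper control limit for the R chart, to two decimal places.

151.44

R̄ = (76 + 52 + 69 + 24 + 63 + 55 + 57 + 85 + 82 + 122 + 103) / 11 = 788.0000 / 11 = 71.6364
UCL_R = D₄·R̄ = 2.114 × 71.6364 = 151.4393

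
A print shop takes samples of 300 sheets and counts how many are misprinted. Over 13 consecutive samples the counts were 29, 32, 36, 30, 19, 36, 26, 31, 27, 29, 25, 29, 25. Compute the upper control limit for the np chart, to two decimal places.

p̄ = Σdᵢ / (k·n) = 374 / (13 × 300) = 0.09590
UCL = np̄ + 3·√(np̄(1−p̄)) = 28.7692 + 3 × √(28.7692×0.90410) = 28.7692 + 3 × 5.1000 = 44.0693

44.07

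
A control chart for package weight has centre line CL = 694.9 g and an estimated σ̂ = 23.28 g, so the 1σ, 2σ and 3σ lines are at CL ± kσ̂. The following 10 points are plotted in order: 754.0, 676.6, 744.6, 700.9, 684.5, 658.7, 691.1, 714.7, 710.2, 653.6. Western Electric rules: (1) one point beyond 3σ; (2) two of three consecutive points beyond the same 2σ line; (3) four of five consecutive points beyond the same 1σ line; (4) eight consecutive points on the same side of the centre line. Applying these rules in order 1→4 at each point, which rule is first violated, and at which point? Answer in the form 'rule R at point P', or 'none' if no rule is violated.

Zone of each point (C = within 1σ̂, B = 1σ̂–2σ̂, A = 2σ̂–3σ̂, * = beyond 3σ̂; sign = side of CL): 1:+A, 2:-C, 3:+A, 4:+C, 5:-C, 6:-B, 7:-C, 8:+C, 9:+C, 10:-B
Rule 2 (two of three consecutive points beyond the same 2σ limit) is satisfied at point 3.

rule 2 at point 3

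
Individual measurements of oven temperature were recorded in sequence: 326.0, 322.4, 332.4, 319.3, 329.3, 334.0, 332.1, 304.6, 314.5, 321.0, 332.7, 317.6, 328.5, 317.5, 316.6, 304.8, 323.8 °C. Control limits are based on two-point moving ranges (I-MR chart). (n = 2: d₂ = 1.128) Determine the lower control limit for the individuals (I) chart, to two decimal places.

294.32

X̄ = (326.0 + 322.4 + 332.4 + 319.3 + 329.3 + 334.0 + 332.1 + 304.6 + 314.5 + 321.0 + 332.7 + 317.6 + 328.5 + 317.5 + 316.6 + 304.8 + 323.8) / 17 = 322.1824
Moving ranges: 3.6, 10.0, 13.1, 10.0, 4.7, 1.9, 27.5, 9.9, 6.5, 11.7, 15.1, 10.9, 11.0, 0.9, 11.8, 19.0; M̄R̄ = 167.6000 / 16 = 10.4750
LCL = X̄ − 3·M̄R̄/d₂ = 322.1824 − 3 × 10.4750 / 1.128 = 294.3233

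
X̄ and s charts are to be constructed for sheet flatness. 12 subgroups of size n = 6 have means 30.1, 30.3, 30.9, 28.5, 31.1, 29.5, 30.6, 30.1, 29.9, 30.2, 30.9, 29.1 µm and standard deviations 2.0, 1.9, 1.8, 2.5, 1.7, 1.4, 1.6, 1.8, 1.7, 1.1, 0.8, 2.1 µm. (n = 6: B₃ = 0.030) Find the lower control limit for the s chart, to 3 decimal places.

s̄ = (2.0 + 1.9 + 1.8 + 2.5 + 1.7 + 1.4 + 1.6 + 1.8 + 1.7 + 1.1 + 0.8 + 2.1) / 12 = 1.7000
LCL_s = B₃·s̄ = 0.030 × 1.7000 = 0.0510

0.051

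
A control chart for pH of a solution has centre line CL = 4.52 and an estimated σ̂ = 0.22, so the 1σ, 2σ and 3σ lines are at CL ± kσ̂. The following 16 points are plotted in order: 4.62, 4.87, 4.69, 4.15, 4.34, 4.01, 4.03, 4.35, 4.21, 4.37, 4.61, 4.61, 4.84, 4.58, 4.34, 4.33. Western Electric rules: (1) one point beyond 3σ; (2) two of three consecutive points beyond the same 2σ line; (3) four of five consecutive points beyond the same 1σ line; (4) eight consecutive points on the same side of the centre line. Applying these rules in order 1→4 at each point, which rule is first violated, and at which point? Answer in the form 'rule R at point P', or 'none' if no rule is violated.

Zone of each point (C = within 1σ̂, B = 1σ̂–2σ̂, A = 2σ̂–3σ̂, * = beyond 3σ̂; sign = side of CL): 1:+C, 2:+B, 3:+C, 4:-B, 5:-C, 6:-A, 7:-A, 8:-C, 9:-B, 10:-C, 11:+C, 12:+C, 13:+B, 14:+C, 15:-C, 16:-C
Rule 2 (two of three consecutive points beyond the same 2σ limit) is satisfied at point 7.

rule 2 at point 7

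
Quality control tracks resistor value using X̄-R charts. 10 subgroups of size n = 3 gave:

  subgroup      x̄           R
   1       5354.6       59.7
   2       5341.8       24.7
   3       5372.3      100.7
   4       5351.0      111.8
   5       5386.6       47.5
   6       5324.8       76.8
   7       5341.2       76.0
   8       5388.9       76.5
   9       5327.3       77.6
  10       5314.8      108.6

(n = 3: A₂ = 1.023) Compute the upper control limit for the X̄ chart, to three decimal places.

X̄̄ = (5354.6 + 5341.8 + 5372.3 + 5351.0 + 5386.6 + 5324.8 + 5341.2 + 5388.9 + 5327.3 + 5314.8) / 10 = 53503.3000 / 10 = 5350.3300
R̄ = (59.7 + 24.7 + 100.7 + 111.8 + 47.5 + 76.8 + 76.0 + 76.5 + 77.6 + 108.6) / 10 = 759.9000 / 10 = 75.9900
UCL = X̄̄ + A₂·R̄ = 5350.3300 + 1.023 × 75.9900 = 5428.0678

5428.068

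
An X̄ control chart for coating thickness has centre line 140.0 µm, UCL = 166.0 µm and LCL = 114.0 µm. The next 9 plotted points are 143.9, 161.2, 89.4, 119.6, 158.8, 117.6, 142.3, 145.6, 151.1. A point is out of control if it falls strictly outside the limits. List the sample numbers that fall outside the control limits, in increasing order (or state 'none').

3

Compare each point to [114.0, 166.0]: sample 3 = 89.4 < LCL.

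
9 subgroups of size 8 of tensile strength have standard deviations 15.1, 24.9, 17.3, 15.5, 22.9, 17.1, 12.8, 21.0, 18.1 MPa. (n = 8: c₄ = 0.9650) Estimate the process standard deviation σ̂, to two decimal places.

s̄ = (15.1 + 24.9 + 17.3 + 15.5 + 22.9 + 17.1 + 12.8 + 21.0 + 18.1) / 9 = 18.3000
σ̂ = s̄ / c₄ = 18.3000 / 0.9650 = 18.9637

18.96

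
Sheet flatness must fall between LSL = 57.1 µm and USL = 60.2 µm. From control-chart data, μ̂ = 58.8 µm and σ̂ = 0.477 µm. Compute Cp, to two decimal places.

Cp = (USL − LSL) / (6σ̂) = (60.2 − 57.1) / (6 × 0.477) = 3.1000 / 2.8620 = 1.0832

1.08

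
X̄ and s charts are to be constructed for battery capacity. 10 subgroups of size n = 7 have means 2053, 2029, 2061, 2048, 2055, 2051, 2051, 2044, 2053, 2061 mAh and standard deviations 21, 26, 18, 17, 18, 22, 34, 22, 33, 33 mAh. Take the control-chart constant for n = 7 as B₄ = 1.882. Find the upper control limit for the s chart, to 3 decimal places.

s̄ = (21 + 26 + 18 + 17 + 18 + 22 + 34 + 22 + 33 + 33) / 10 = 24.4000
UCL_s = B₄·s̄ = 1.882 × 24.4000 = 45.9208

45.921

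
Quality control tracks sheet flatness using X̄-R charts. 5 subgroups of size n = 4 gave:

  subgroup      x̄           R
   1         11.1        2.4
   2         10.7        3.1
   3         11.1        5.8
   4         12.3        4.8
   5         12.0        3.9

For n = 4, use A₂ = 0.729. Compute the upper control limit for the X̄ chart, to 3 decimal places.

X̄̄ = (11.1 + 10.7 + 11.1 + 12.3 + 12.0) / 5 = 57.2000 / 5 = 11.4400
R̄ = (2.4 + 3.1 + 5.8 + 4.8 + 3.9) / 5 = 20.0000 / 5 = 4.0000
UCL = X̄̄ + A₂·R̄ = 11.4400 + 0.729 × 4.0000 = 14.3560

14.356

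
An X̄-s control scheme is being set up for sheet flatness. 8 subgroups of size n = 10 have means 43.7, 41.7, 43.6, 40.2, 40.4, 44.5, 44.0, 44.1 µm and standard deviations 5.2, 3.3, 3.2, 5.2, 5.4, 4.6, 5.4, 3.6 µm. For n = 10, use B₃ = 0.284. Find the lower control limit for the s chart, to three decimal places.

1.274

s̄ = (5.2 + 3.3 + 3.2 + 5.2 + 5.4 + 4.6 + 5.4 + 3.6) / 8 = 4.4875
LCL_s = B₃·s̄ = 0.284 × 4.4875 = 1.2744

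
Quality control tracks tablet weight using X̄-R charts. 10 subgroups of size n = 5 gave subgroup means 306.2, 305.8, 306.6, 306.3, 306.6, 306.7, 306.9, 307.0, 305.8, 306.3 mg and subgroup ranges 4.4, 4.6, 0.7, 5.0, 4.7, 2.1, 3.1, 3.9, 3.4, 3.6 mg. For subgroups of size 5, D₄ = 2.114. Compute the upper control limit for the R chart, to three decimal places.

R̄ = (4.4 + 4.6 + 0.7 + 5.0 + 4.7 + 2.1 + 3.1 + 3.9 + 3.4 + 3.6) / 10 = 35.5000 / 10 = 3.5500
UCL_R = D₄·R̄ = 2.114 × 3.5500 = 7.5047

7.505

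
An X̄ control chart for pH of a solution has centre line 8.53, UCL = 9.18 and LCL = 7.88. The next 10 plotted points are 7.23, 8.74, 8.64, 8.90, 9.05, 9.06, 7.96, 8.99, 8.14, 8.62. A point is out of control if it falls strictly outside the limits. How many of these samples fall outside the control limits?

1

Compare each point to [7.88, 9.18]: sample 1 = 7.23 < LCL.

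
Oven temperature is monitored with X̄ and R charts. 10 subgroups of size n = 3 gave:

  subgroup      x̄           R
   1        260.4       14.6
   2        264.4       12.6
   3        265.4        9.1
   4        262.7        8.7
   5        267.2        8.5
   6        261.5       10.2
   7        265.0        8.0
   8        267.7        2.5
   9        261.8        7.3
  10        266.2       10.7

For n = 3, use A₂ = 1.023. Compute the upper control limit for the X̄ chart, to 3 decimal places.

273.662

X̄̄ = (260.4 + 264.4 + 265.4 + 262.7 + 267.2 + 261.5 + 265.0 + 267.7 + 261.8 + 266.2) / 10 = 2642.3000 / 10 = 264.2300
R̄ = (14.6 + 12.6 + 9.1 + 8.7 + 8.5 + 10.2 + 8.0 + 2.5 + 7.3 + 10.7) / 10 = 92.2000 / 10 = 9.2200
UCL = X̄̄ + A₂·R̄ = 264.2300 + 1.023 × 9.2200 = 273.6621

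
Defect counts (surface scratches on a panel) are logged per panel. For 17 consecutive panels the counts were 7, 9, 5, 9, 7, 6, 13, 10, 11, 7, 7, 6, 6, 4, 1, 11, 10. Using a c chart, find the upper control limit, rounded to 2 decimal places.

c̄ = (7 + 9 + 5 + 9 + 7 + 6 + 13 + 10 + 11 + 7 + 7 + 6 + 6 + 4 + 1 + 11 + 10) / 17 = 129 / 17 = 7.5882
UCL = c̄ + 3√c̄ = 7.5882 + 3 × √7.5882 = 7.5882 + 3 × 2.7547 = 15.8523

15.85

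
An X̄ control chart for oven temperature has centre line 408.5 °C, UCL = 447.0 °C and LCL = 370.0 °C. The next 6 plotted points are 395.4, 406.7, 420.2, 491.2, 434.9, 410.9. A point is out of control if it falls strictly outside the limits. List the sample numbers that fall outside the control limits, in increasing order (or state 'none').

4

Compare each point to [370.0, 447.0]: sample 4 = 491.2 > UCL.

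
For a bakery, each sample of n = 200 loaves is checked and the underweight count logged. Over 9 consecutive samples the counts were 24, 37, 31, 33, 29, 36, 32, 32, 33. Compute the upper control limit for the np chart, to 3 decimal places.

47.421

p̄ = Σdᵢ / (k·n) = 287 / (9 × 200) = 0.15944
UCL = np̄ + 3·√(np̄(1−p̄)) = 31.8889 + 3 × √(31.8889×0.84056) = 31.8889 + 3 × 5.1773 = 47.4208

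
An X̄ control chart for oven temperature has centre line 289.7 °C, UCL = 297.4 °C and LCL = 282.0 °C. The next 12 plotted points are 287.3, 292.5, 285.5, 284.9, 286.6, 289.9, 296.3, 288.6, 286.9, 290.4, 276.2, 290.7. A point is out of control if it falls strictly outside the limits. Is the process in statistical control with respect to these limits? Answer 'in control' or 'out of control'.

Compare each point to [282.0, 297.4]: sample 11 = 276.2 < LCL.

out of control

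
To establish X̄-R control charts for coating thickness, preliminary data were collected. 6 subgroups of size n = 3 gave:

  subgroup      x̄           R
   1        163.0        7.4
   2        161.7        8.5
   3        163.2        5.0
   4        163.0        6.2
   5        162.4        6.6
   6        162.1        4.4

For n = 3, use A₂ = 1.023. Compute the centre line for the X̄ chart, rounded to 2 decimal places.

162.57

X̄̄ = (163.0 + 161.7 + 163.2 + 163.0 + 162.4 + 162.1) / 6 = 975.4000 / 6 = 162.5667
CL = X̄̄ = 162.5667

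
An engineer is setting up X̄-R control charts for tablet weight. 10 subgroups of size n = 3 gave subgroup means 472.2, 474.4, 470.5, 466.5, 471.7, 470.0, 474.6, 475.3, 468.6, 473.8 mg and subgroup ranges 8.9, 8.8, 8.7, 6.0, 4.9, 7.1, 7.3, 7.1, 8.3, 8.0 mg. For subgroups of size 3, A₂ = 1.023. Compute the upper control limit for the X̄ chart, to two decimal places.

X̄̄ = (472.2 + 474.4 + 470.5 + 466.5 + 471.7 + 470.0 + 474.6 + 475.3 + 468.6 + 473.8) / 10 = 4717.6000 / 10 = 471.7600
R̄ = (8.9 + 8.8 + 8.7 + 6.0 + 4.9 + 7.1 + 7.3 + 7.1 + 8.3 + 8.0) / 10 = 75.1000 / 10 = 7.5100
UCL = X̄̄ + A₂·R̄ = 471.7600 + 1.023 × 7.5100 = 479.4427

479.44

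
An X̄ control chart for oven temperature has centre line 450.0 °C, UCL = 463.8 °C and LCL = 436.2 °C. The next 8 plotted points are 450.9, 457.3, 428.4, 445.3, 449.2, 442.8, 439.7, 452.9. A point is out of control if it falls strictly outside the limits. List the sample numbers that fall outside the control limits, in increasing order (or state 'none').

Compare each point to [436.2, 463.8]: sample 3 = 428.4 < LCL.

3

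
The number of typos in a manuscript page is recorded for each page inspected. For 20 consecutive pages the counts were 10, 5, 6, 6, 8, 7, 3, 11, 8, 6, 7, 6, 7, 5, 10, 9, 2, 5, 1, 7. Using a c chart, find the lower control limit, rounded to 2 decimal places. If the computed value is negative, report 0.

0.00

c̄ = (10 + 5 + 6 + 6 + 8 + 7 + 3 + 11 + 8 + 6 + 7 + 6 + 7 + 5 + 10 + 9 + 2 + 5 + 1 + 7) / 20 = 129 / 20 = 6.4500
LCL = c̄ − 3√c̄ = 6.4500 − 3 × 2.5397 = -1.1691 → 0 (cannot be negative)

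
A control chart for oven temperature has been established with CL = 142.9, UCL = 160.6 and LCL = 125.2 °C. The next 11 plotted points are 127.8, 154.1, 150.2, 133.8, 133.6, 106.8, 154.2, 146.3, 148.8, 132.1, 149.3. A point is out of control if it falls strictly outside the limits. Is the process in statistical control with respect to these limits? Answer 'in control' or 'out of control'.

Compare each point to [125.2, 160.6]: sample 6 = 106.8 < LCL.

out of control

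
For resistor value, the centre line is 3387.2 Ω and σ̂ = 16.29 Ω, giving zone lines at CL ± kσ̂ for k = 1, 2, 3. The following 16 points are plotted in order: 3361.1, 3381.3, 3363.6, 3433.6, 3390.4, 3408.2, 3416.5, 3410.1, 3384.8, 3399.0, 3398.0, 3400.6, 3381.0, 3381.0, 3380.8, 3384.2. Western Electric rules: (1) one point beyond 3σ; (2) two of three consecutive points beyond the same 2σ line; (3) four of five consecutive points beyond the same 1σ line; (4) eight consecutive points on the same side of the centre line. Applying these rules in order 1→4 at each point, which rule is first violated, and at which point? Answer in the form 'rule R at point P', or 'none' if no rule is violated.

rule 3 at point 8

Zone of each point (C = within 1σ̂, B = 1σ̂–2σ̂, A = 2σ̂–3σ̂, * = beyond 3σ̂; sign = side of CL): 1:-B, 2:-C, 3:-B, 4:+A, 5:+C, 6:+B, 7:+B, 8:+B, 9:-C, 10:+C, 11:+C, 12:+C, 13:-C, 14:-C, 15:-C, 16:-C
Rule 3 (four of five consecutive points beyond the same 1σ limit) is satisfied at point 8.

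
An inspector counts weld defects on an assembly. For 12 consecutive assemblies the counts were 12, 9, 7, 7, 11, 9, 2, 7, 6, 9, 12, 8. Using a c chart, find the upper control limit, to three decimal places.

c̄ = (12 + 9 + 7 + 7 + 11 + 9 + 2 + 7 + 6 + 9 + 12 + 8) / 12 = 99 / 12 = 8.2500
UCL = c̄ + 3√c̄ = 8.2500 + 3 × √8.2500 = 8.2500 + 3 × 2.8723 = 16.8668

16.867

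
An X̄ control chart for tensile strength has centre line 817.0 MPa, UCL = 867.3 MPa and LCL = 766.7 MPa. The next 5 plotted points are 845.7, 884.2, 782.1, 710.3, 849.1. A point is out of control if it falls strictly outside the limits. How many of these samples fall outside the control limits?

2

Compare each point to [766.7, 867.3]: sample 2 = 884.2 > UCL; sample 4 = 710.3 < LCL.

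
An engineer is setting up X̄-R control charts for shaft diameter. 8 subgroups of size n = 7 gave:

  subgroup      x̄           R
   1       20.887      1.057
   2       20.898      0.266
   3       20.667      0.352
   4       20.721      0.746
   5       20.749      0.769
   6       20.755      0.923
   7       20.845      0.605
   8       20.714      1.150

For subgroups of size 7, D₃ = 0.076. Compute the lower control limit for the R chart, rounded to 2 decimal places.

0.06

R̄ = (1.057 + 0.266 + 0.352 + 0.746 + 0.769 + 0.923 + 0.605 + 1.150) / 8 = 5.8680 / 8 = 0.7335
LCL_R = D₃·R̄ = 0.076 × 0.7335 = 0.0557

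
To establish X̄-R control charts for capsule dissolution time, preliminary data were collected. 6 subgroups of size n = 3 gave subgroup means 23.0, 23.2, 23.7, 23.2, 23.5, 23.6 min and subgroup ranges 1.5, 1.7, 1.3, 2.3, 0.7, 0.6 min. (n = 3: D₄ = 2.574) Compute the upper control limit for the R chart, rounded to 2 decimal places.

3.47

R̄ = (1.5 + 1.7 + 1.3 + 2.3 + 0.7 + 0.6) / 6 = 8.1000 / 6 = 1.3500
UCL_R = D₄·R̄ = 2.574 × 1.3500 = 3.4749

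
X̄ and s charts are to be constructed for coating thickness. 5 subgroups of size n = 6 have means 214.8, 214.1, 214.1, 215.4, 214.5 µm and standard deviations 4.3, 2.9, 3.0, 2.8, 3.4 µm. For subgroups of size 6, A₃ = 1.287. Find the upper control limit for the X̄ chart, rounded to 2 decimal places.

218.80

X̄̄ = (214.8 + 214.1 + 214.1 + 215.4 + 214.5) / 5 = 214.5800
s̄ = (4.3 + 2.9 + 3.0 + 2.8 + 3.4) / 5 = 3.2800
UCL = X̄̄ + A₃·s̄ = 214.5800 + 1.287 × 3.2800 = 218.8014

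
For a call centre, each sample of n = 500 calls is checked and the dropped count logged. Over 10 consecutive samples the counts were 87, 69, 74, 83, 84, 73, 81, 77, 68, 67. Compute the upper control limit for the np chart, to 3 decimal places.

100.423

p̄ = Σdᵢ / (k·n) = 763 / (10 × 500) = 0.15260
UCL = np̄ + 3·√(np̄(1−p̄)) = 76.3000 + 3 × √(76.3000×0.84740) = 76.3000 + 3 × 8.0409 = 100.4228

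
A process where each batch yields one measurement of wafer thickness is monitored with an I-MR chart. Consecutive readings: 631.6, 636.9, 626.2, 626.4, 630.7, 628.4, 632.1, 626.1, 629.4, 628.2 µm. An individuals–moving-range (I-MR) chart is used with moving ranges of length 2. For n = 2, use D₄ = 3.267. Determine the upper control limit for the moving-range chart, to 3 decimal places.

13.431

Moving ranges: 5.3, 10.7, 0.2, 4.3, 2.3, 3.7, 6.0, 3.3, 1.2; M̄R̄ = 37.0000 / 9 = 4.1111
UCL_MR = D₄·M̄R̄ = 3.267 × 4.1111 = 13.4310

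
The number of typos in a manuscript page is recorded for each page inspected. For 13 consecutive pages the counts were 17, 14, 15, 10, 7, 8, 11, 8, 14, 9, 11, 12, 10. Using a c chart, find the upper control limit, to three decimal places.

c̄ = (17 + 14 + 15 + 10 + 7 + 8 + 11 + 8 + 14 + 9 + 11 + 12 + 10) / 13 = 146 / 13 = 11.2308
UCL = c̄ + 3√c̄ = 11.2308 + 3 × √11.2308 = 11.2308 + 3 × 3.3512 = 21.2845

21.284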